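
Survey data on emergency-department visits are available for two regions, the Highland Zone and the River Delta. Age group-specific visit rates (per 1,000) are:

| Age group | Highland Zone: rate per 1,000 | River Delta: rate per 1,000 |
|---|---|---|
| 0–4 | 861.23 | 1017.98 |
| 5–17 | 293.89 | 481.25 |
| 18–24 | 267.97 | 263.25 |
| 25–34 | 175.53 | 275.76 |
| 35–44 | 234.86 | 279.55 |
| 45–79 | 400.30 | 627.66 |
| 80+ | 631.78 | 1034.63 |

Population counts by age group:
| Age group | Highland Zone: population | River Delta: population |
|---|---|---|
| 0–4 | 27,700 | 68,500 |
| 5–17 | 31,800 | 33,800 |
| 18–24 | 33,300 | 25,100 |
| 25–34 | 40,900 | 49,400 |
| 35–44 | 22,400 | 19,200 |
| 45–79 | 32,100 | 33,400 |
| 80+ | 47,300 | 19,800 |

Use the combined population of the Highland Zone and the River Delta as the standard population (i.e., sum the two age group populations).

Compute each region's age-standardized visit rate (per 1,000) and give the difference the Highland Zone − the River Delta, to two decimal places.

Combined standard total = 484,700; weights = 0.1985, 0.1353, 0.1205, 0.1863, 0.0858, 0.1351, 0.1384.
The Highland Zone: 0.1985×861.23 + 0.1353×293.89 + 0.1205×267.97 + 0.1863×175.53 + 0.0858×234.86 + 0.1351×400.30 + 0.1384×631.78 = 437.4078 per 1,000.
The River Delta: 0.1985×1017.98 + 0.1353×481.25 + 0.1205×263.25 + 0.1863×275.76 + 0.0858×279.55 + 0.1351×627.66 + 0.1384×1034.63 = 602.3092 per 1,000.
Difference = 437.4078 − 602.3092 = -164.9014.

-164.90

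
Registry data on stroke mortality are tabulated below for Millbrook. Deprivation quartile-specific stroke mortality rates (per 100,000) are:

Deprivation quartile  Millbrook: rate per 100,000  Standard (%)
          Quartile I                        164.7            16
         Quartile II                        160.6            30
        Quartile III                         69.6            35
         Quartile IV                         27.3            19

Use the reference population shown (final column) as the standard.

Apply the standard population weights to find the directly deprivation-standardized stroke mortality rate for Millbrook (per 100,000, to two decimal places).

104.08

Standard weights: 0.16, 0.30, 0.35, 0.19.
Standardized rate: 0.1600×164.7 + 0.3000×160.6 + 0.3500×69.6 + 0.1900×27.3 = 104.0790 per 100,000.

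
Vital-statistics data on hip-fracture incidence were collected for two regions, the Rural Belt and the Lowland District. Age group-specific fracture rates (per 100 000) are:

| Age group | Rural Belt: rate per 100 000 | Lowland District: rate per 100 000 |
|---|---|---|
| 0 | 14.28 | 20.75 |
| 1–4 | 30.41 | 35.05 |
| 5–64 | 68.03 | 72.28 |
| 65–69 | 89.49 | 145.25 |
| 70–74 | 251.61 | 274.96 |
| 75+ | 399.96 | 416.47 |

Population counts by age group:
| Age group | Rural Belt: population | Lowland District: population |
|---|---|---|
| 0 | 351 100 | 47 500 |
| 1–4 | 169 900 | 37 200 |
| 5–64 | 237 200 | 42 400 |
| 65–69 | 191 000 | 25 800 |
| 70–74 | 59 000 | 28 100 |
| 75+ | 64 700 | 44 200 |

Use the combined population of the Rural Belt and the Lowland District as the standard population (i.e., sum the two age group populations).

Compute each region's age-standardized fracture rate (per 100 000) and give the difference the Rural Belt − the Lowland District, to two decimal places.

Combined standard total = 1 298 100; weights = 0.3071, 0.1595, 0.2154, 0.1670, 0.0671, 0.0839.
The Rural Belt: 0.3071×14.28 + 0.1595×30.41 + 0.2154×68.03 + 0.1670×89.49 + 0.0671×251.61 + 0.0839×399.96 = 89.2716 per 100 000.
The Lowland District: 0.3071×20.75 + 0.1595×35.05 + 0.2154×72.28 + 0.1670×145.25 + 0.0671×274.96 + 0.0839×416.47 = 105.1784 per 100 000.
Difference = 89.2716 − 105.1784 = -15.9068.

-15.91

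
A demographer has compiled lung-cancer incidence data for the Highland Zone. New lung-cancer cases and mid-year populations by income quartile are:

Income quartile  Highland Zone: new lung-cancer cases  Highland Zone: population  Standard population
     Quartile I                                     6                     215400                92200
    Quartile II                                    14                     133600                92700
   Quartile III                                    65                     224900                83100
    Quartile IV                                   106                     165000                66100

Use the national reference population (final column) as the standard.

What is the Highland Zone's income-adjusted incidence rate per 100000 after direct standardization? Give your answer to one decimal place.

23.6

Income-specific rates per 100000 for the Highland Zone: 2.79, 10.48, 28.90, 64.24.
Standard total = 334100; weights = 0.2760, 0.2775, 0.2487, 0.1978.
Standardized rate: 0.2760×2.79 + 0.2775×10.48 + 0.2487×28.90 + 0.1978×64.24 = 23.5749 per 100000.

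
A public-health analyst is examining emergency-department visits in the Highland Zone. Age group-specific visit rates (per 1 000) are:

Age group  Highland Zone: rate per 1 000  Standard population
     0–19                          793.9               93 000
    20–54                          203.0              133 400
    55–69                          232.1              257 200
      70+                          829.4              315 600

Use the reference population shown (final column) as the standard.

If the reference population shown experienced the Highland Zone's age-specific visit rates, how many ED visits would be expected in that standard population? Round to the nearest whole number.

Expected ED visits = Σ (standard pop × age-specific rate ÷ 1 000)
= 93 000×793.9/1 000 + 133 400×203.0/1 000 + 257 200×232.1/1 000 + 315 600×829.4/1 000
= 73832.70 + 27080.20 + 59696.12 + 261758.64 = 422367.66.

422368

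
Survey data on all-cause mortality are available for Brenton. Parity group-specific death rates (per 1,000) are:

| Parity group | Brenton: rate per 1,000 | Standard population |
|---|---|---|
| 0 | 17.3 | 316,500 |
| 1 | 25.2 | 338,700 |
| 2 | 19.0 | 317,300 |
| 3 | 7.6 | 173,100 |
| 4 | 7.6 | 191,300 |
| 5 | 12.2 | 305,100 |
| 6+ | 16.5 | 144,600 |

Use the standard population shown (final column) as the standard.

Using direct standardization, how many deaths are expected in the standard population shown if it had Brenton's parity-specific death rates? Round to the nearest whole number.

28917

Expected deaths = Σ (standard pop × parity-specific rate ÷ 1,000)
= 316,500×17.3/1,000 + 338,700×25.2/1,000 + 317,300×19.0/1,000 + 173,100×7.6/1,000 + 191,300×7.6/1,000 + 305,100×12.2/1,000 + 144,600×16.5/1,000
= 5475.45 + 8535.24 + 6028.70 + 1315.56 + 1453.88 + 3722.22 + 2385.90 = 28916.95.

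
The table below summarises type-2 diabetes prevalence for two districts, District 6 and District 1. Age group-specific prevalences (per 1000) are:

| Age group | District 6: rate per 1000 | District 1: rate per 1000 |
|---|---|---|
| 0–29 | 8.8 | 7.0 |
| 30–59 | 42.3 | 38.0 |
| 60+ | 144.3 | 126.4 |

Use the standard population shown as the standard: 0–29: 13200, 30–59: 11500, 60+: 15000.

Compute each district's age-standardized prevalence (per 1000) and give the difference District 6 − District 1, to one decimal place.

Standard total = 39700; weights = 0.3325, 0.2897, 0.3778.
District 6: 0.3325×8.8 + 0.2897×42.3 + 0.3778×144.3 = 69.7005 per 1000.
District 1: 0.3325×7.0 + 0.2897×38.0 + 0.3778×126.4 = 61.0932 per 1000.
Difference = 69.7005 − 61.0932 = 8.6073.

8.6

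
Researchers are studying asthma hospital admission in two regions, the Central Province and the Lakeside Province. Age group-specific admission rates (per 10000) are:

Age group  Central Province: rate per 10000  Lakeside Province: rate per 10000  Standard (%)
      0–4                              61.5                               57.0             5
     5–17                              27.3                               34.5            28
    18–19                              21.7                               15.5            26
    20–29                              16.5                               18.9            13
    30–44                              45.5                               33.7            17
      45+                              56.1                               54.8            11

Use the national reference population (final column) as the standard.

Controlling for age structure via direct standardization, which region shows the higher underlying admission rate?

Central Province

Standard weights: 0.05, 0.28, 0.26, 0.13, 0.17, 0.11.
The Central Province: 0.0500×61.5 + 0.2800×27.3 + 0.2600×21.7 + 0.1300×16.5 + 0.1700×45.5 + 0.1100×56.1 = 32.4120 per 10000.
The Lakeside Province: 0.0500×57.0 + 0.2800×34.5 + 0.2600×15.5 + 0.1300×18.9 + 0.1700×33.7 + 0.1100×54.8 = 30.7540 per 10000.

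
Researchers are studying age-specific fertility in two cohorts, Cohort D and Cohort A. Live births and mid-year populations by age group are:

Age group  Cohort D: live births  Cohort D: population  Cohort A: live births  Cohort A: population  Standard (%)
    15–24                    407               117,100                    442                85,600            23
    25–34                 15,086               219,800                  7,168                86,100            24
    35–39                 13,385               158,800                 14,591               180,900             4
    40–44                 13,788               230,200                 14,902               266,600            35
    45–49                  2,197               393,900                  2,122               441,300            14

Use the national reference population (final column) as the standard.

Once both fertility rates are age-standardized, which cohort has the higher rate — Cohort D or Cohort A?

Cohort A

Age-specific rates per 1,000 for Cohort D: 3.476, 68.635, 84.288, 59.896, 5.578.
For Cohort A: 5.164, 83.252, 80.658, 55.896, 4.809.
Standard weights: 0.23, 0.24, 0.04, 0.35, 0.14.
Cohort D: 0.2300×3.476 + 0.2400×68.635 + 0.0400×84.288 + 0.3500×59.896 + 0.1400×5.578 = 42.3877 per 1,000.
Cohort A: 0.2300×5.164 + 0.2400×83.252 + 0.0400×80.658 + 0.3500×55.896 + 0.1400×4.809 = 44.6314 per 1,000.
The crude rates (40.06 vs 36.99) would put Cohort D higher, but that reflects its age composition; once standardized to a common age structure, Cohort A has the higher underlying rate.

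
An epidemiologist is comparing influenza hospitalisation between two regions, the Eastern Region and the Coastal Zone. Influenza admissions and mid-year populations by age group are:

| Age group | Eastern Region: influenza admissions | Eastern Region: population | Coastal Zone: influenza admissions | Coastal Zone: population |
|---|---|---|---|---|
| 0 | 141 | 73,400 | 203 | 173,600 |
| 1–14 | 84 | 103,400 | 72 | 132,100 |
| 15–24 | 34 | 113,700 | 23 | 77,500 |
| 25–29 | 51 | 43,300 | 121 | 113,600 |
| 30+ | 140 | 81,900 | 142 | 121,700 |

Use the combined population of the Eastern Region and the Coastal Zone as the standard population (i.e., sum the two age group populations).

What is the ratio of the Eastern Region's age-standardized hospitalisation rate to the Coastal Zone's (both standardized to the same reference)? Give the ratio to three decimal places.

Age-specific rates per 100,000 for the Eastern Region: 192.10, 81.24, 29.90, 117.78, 170.94.
For the Coastal Zone: 116.94, 54.50, 29.68, 106.51, 116.68.
Combined standard total = 1,034,200; weights = 0.2388, 0.2277, 0.1849, 0.1517, 0.1969.
The Eastern Region: 0.2388×192.10 + 0.2277×81.24 + 0.1849×29.90 + 0.1517×117.78 + 0.1969×170.94 = 121.4280 per 100,000.
The Coastal Zone: 0.2388×116.94 + 0.2277×54.50 + 0.1849×29.68 + 0.1517×106.51 + 0.1969×116.68 = 84.9558 per 100,000.
Ratio = 121.4280 ÷ 84.9558 = 1.42931.

1.429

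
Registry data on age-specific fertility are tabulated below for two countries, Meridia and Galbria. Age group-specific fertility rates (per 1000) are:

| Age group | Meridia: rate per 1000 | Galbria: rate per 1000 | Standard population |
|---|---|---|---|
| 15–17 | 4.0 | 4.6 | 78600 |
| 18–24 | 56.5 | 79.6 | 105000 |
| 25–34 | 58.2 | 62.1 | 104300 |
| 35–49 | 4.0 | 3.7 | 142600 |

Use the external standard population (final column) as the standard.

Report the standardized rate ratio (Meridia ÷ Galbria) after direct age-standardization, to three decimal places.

0.820

Standard total = 430500; weights = 0.1826, 0.2439, 0.2423, 0.3312.
Meridia: 0.1826×4.0 + 0.2439×56.5 + 0.2423×58.2 + 0.3312×4.0 = 29.9363 per 1000.
Galbria: 0.1826×4.6 + 0.2439×79.6 + 0.2423×62.1 + 0.3312×3.7 = 36.5255 per 1000.
Ratio = 29.9363 ÷ 36.5255 = 0.81960.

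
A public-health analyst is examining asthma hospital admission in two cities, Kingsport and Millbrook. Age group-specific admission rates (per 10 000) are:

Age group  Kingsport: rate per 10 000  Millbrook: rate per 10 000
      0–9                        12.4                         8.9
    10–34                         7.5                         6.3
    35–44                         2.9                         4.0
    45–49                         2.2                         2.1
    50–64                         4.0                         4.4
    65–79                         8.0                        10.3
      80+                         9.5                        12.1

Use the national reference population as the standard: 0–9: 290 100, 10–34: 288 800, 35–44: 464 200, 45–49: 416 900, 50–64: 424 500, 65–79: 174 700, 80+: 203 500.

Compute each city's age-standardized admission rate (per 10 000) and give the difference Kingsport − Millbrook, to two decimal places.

-0.09

Standard total = 2 262 700; weights = 0.1282, 0.1276, 0.2052, 0.1842, 0.1876, 0.0772, 0.0899.
Kingsport: 0.1282×12.4 + 0.1276×7.5 + 0.2052×2.9 + 0.1842×2.2 + 0.1876×4.0 + 0.0772×8.0 + 0.0899×9.5 = 5.7699 per 10 000.
Millbrook: 0.1282×8.9 + 0.1276×6.3 + 0.2052×4.0 + 0.1842×2.1 + 0.1876×4.4 + 0.0772×10.3 + 0.0899×12.1 = 5.8617 per 10 000.
Difference = 5.7699 − 5.8617 = -0.0918.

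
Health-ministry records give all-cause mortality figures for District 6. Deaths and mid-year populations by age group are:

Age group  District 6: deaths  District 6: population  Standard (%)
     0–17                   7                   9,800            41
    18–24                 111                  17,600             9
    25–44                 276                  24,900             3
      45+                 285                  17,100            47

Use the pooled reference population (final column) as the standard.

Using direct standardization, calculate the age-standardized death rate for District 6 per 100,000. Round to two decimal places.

Age-specific rates per 100,000 for District 6: 71.43, 630.68, 1108.43, 1666.67.
Standard weights: 0.41, 0.09, 0.03, 0.47.
Standardized rate: 0.4100×71.43 + 0.0900×630.68 + 0.0300×1108.43 + 0.4700×1666.67 = 902.6334 per 100,000.

902.63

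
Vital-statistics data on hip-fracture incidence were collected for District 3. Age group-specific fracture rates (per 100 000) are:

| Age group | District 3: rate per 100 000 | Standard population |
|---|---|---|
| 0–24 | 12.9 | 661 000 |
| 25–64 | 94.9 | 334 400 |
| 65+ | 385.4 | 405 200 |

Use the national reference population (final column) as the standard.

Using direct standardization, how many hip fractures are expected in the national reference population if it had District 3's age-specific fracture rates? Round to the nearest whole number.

Expected hip fractures = Σ (standard pop × age-specific rate ÷ 100 000)
= 661 000×12.9/100 000 + 334 400×94.9/100 000 + 405 200×385.4/100 000
= 85.27 + 317.35 + 1561.64 = 1964.26.

1964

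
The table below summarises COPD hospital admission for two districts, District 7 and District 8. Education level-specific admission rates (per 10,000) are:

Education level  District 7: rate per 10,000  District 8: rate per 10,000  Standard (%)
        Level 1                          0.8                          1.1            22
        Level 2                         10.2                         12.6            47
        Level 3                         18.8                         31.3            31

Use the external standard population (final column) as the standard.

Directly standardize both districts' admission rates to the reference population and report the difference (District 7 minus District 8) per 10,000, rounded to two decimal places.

Standard weights: 0.22, 0.47, 0.31.
District 7: 0.2200×0.8 + 0.4700×10.2 + 0.3100×18.8 = 10.7980 per 10,000.
District 8: 0.2200×1.1 + 0.4700×12.6 + 0.3100×31.3 = 15.8670 per 10,000.
Difference = 10.7980 − 15.8670 = -5.0690.

-5.07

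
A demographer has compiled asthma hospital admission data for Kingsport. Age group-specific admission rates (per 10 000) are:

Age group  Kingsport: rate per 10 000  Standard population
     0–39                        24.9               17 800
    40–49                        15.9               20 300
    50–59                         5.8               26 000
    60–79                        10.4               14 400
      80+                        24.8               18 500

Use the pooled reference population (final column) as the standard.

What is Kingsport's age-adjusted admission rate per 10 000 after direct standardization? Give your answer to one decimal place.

Standard total = 97 000; weights = 0.1835, 0.2093, 0.2680, 0.1485, 0.1907.
Standardized rate: 0.1835×24.9 + 0.2093×15.9 + 0.2680×5.8 + 0.1485×10.4 + 0.1907×24.8 = 15.7253 per 10 000.

15.7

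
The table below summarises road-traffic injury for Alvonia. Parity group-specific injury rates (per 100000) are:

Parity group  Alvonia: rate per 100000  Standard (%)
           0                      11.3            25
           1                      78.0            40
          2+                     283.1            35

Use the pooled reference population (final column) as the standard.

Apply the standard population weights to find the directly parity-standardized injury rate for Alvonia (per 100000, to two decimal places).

Standard weights: 0.25, 0.40, 0.35.
Standardized rate: 0.2500×11.3 + 0.4000×78.0 + 0.3500×283.1 = 133.1100 per 100000.

133.11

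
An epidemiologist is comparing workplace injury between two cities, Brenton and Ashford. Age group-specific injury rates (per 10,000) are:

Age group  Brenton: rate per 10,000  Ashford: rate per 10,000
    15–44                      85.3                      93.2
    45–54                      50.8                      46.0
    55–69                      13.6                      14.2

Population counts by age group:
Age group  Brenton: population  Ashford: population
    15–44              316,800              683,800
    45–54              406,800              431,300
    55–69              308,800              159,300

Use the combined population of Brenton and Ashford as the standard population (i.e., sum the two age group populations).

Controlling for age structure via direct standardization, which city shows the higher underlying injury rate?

Combined standard total = 2,306,800; weights = 0.4338, 0.3633, 0.2029.
Brenton: 0.4338×85.3 + 0.3633×50.8 + 0.2029×13.6 = 58.2161 per 10,000.
Ashford: 0.4338×93.2 + 0.3633×46.0 + 0.2029×14.2 = 60.0206 per 10,000.

Ashford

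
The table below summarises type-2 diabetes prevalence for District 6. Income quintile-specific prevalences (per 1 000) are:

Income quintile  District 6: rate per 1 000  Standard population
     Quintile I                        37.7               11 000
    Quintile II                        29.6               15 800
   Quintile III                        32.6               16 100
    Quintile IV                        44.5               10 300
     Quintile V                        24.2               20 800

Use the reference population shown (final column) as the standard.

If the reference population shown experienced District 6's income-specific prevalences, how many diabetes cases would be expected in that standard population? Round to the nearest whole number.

2369

Expected diabetes cases = Σ (standard pop × income-specific rate ÷ 1 000)
= 11 000×37.7/1 000 + 15 800×29.6/1 000 + 16 100×32.6/1 000 + 10 300×44.5/1 000 + 20 800×24.2/1 000
= 414.70 + 467.68 + 524.86 + 458.35 + 503.36 = 2368.95.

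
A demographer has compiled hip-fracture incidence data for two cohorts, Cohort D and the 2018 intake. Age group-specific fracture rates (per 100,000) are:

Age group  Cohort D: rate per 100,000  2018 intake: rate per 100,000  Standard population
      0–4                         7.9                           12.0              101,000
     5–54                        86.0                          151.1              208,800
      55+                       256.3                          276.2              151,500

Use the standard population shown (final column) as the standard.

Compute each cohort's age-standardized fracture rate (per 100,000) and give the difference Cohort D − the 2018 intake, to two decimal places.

Standard total = 461,300; weights = 0.2189, 0.4526, 0.3284.
Cohort D: 0.2189×7.9 + 0.4526×86.0 + 0.3284×256.3 = 124.8302 per 100,000.
The 2018 intake: 0.2189×12.0 + 0.4526×151.1 + 0.3284×276.2 = 161.7299 per 100,000.
Difference = 124.8302 − 161.7299 = -36.8997.

-36.90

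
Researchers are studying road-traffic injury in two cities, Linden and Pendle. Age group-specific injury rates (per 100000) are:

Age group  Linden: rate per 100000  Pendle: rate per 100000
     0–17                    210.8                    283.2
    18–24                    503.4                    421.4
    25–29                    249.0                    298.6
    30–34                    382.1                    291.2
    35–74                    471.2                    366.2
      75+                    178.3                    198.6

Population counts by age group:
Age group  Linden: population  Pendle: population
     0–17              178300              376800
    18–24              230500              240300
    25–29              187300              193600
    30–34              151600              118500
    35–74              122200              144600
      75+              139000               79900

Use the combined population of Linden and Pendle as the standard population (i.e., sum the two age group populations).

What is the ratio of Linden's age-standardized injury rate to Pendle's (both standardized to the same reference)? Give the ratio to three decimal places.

1.040

Combined standard total = 2162600; weights = 0.2567, 0.2177, 0.1761, 0.1249, 0.1234, 0.1012.
Linden: 0.2567×210.8 + 0.2177×503.4 + 0.1761×249.0 + 0.1249×382.1 + 0.1234×471.2 + 0.1012×178.3 = 331.4580 per 100000.
Pendle: 0.2567×283.2 + 0.2177×421.4 + 0.1761×298.6 + 0.1249×291.2 + 0.1234×366.2 + 0.1012×198.6 = 318.6743 per 100000.
Ratio = 331.4580 ÷ 318.6743 = 1.04012.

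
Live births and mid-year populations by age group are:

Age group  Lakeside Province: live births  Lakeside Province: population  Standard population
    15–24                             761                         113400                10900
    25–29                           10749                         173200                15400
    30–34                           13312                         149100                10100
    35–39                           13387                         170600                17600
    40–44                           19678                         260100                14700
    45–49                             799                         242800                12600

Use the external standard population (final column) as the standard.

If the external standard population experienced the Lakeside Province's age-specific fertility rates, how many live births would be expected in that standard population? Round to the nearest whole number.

Age-specific rates per 1000 for the Lakeside Province: 6.711, 62.061, 89.282, 78.470, 75.656, 3.291.
Expected live births = Σ (standard pop × age-specific rate ÷ 1000)
= 10900×6.711/1000 + 15400×62.061/1000 + 10100×89.282/1000 + 17600×78.470/1000 + 14700×75.656/1000 + 12600×3.291/1000
= 73.15 + 955.74 + 901.75 + 1381.07 + 1112.14 + 41.46 = 4465.32.

4465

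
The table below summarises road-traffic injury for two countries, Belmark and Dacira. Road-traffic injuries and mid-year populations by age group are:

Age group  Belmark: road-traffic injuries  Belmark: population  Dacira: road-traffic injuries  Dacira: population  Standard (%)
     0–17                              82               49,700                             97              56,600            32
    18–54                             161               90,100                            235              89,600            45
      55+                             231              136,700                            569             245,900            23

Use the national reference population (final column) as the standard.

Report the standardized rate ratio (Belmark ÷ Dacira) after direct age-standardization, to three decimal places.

0.761

Age-specific rates per 100,000 for Belmark: 164.99, 178.69, 168.98.
For Dacira: 171.38, 262.28, 231.39.
Standard weights: 0.32, 0.45, 0.23.
Belmark: 0.3200×164.99 + 0.4500×178.69 + 0.2300×168.98 = 172.0736 per 100,000.
Dacira: 0.3200×171.38 + 0.4500×262.28 + 0.2300×231.39 = 226.0864 per 100,000.
Ratio = 172.0736 ÷ 226.0864 = 0.76110.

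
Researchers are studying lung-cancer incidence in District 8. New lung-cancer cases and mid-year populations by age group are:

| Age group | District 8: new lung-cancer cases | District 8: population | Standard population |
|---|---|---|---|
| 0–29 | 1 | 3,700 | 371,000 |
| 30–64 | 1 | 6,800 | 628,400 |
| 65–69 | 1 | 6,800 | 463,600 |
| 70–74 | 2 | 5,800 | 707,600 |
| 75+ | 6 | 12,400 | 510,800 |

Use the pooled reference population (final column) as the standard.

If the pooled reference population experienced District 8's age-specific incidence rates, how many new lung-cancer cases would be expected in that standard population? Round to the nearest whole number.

752

Age-specific rates per 100,000 for District 8: 27.03, 14.71, 14.71, 34.48, 48.39.
Expected new lung-cancer cases = Σ (standard pop × age-specific rate ÷ 100,000)
= 371,000×27.03/100,000 + 628,400×14.71/100,000 + 463,600×14.71/100,000 + 707,600×34.48/100,000 + 510,800×48.39/100,000
= 100.27 + 92.41 + 68.18 + 244.00 + 247.16 = 752.02.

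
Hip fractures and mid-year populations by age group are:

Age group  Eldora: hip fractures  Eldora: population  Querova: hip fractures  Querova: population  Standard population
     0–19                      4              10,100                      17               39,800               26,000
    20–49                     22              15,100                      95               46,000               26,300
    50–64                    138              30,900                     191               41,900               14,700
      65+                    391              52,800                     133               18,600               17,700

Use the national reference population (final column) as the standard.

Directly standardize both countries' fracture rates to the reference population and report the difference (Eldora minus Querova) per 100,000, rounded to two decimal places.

Age-specific rates per 100,000 for Eldora: 39.60, 145.70, 446.60, 740.53.
For Querova: 42.71, 206.52, 455.85, 715.05.
Standard total = 84,700; weights = 0.3070, 0.3105, 0.1736, 0.2090.
Eldora: 0.3070×39.60 + 0.3105×145.70 + 0.1736×446.60 + 0.2090×740.53 = 289.6567 per 100,000.
Querova: 0.3070×42.71 + 0.3105×206.52 + 0.1736×455.85 + 0.2090×715.05 = 305.7790 per 100,000.
Difference = 289.6567 − 305.7790 = -16.1223.

-16.12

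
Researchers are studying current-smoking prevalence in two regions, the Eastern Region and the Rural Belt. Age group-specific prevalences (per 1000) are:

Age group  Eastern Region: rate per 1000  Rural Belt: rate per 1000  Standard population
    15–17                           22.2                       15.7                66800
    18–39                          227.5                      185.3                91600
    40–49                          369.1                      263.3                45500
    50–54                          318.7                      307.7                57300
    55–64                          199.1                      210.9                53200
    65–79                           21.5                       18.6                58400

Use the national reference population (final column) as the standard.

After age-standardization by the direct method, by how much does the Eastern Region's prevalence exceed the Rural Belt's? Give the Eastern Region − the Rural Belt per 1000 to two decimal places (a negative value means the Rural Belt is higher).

24.91

Standard total = 372800; weights = 0.1792, 0.2457, 0.1220, 0.1537, 0.1427, 0.1567.
The Eastern Region: 0.1792×22.2 + 0.2457×227.5 + 0.1220×369.1 + 0.1537×318.7 + 0.1427×199.1 + 0.1567×21.5 = 185.6900 per 1000.
The Rural Belt: 0.1792×15.7 + 0.2457×185.3 + 0.1220×263.3 + 0.1537×307.7 + 0.1427×210.9 + 0.1567×18.6 = 160.7825 per 1000.
Difference = 185.6900 − 160.7825 = 24.9075.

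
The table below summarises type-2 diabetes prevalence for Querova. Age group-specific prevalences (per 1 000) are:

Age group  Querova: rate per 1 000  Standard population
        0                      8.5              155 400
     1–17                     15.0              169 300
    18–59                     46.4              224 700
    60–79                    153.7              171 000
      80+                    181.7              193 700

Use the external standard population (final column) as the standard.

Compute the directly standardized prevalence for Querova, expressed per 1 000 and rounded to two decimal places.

82.88

Standard total = 914 100; weights = 0.1700, 0.1852, 0.2458, 0.1871, 0.2119.
Standardized rate: 0.1700×8.5 + 0.1852×15.0 + 0.2458×46.4 + 0.1871×153.7 + 0.2119×181.7 = 82.8842 per 1 000.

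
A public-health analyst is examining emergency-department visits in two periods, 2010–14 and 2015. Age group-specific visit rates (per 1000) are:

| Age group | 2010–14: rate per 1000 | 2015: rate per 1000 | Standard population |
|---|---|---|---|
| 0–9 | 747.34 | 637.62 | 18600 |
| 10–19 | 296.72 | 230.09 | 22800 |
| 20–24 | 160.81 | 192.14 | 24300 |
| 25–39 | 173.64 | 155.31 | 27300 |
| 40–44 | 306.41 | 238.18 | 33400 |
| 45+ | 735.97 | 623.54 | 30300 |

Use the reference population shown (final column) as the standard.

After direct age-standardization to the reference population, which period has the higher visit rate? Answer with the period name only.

Standard total = 156700; weights = 0.1187, 0.1455, 0.1551, 0.1742, 0.2131, 0.1934.
2010–14: 0.1187×747.34 + 0.1455×296.72 + 0.1551×160.81 + 0.1742×173.64 + 0.2131×306.41 + 0.1934×735.97 = 394.6891 per 1000.
2015: 0.1187×637.62 + 0.1455×230.09 + 0.1551×192.14 + 0.1742×155.31 + 0.2131×238.18 + 0.1934×623.54 = 337.3531 per 1000.

2010–14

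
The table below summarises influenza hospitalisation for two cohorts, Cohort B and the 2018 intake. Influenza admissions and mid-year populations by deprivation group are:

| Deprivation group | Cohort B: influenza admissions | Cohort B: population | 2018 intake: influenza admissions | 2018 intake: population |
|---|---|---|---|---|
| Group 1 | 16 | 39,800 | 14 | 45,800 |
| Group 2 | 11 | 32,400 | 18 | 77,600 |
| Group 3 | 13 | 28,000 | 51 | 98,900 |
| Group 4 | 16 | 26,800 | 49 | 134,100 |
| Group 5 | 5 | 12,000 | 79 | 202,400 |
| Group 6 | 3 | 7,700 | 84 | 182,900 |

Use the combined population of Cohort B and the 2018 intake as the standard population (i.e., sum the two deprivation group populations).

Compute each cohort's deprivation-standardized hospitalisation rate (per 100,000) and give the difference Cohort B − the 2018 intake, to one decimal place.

Deprivation-specific rates per 100,000 for Cohort B: 40.20, 33.95, 46.43, 59.70, 41.67, 38.96.
For the 2018 intake: 30.57, 23.20, 51.57, 36.54, 39.03, 45.93.
Combined standard total = 888,400; weights = 0.0964, 0.1238, 0.1428, 0.1811, 0.2413, 0.2145.
Cohort B: 0.0964×40.20 + 0.1238×33.95 + 0.1428×46.43 + 0.1811×59.70 + 0.2413×41.67 + 0.2145×38.96 = 43.9361 per 100,000.
The 2018 intake: 0.0964×30.57 + 0.1238×23.20 + 0.1428×51.57 + 0.1811×36.54 + 0.2413×39.03 + 0.2145×45.93 = 39.0740 per 100,000.
Difference = 43.9361 − 39.0740 = 4.8621.

4.9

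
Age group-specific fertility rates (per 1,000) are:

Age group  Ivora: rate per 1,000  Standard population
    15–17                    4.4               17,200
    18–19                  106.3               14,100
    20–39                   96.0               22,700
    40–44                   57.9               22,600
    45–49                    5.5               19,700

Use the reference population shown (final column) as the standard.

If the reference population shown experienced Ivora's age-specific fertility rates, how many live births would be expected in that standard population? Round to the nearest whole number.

Expected live births = Σ (standard pop × age-specific rate ÷ 1,000)
= 17,200×4.4/1,000 + 14,100×106.3/1,000 + 22,700×96.0/1,000 + 22,600×57.9/1,000 + 19,700×5.5/1,000
= 75.68 + 1498.83 + 2179.20 + 1308.54 + 108.35 = 5170.60.

5171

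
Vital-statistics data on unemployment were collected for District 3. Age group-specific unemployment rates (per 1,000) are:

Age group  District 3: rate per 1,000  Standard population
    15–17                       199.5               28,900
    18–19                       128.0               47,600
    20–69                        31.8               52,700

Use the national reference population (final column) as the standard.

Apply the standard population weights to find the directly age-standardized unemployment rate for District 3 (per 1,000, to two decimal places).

Standard total = 129,200; weights = 0.2237, 0.3684, 0.4079.
Standardized rate: 0.2237×199.5 + 0.3684×128.0 + 0.4079×31.8 = 104.7539 per 1,000.

104.75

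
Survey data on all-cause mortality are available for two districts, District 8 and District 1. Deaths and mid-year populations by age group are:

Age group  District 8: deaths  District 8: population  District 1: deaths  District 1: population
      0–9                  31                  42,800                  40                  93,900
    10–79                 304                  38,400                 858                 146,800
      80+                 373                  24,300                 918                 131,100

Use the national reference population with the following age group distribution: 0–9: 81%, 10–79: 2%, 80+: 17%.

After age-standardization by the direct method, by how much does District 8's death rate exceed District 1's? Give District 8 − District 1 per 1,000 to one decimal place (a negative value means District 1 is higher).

Age-specific rates per 1,000 for District 8: 0.724, 7.917, 15.350.
For District 1: 0.426, 5.845, 7.002.
Standard weights: 0.81, 0.02, 0.17.
District 8: 0.8100×0.724 + 0.0200×7.917 + 0.1700×15.350 = 3.3545 per 1,000.
District 1: 0.8100×0.426 + 0.0200×5.845 + 0.1700×7.002 = 1.6523 per 1,000.
Difference = 3.3545 − 1.6523 = 1.7021.

1.7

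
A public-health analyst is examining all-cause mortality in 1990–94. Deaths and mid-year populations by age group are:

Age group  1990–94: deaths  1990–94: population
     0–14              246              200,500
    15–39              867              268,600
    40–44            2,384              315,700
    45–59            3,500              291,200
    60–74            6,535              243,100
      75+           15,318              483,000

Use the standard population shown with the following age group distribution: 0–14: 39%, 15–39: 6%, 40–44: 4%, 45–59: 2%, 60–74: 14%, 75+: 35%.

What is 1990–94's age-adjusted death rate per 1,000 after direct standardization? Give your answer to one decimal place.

16.1

Age-specific rates per 1,000 for 1990–94: 1.227, 3.228, 7.551, 12.019, 26.882, 31.714.
Standard weights: 0.39, 0.06, 0.04, 0.02, 0.14, 0.35.
Standardized rate: 0.3900×1.227 + 0.0600×3.228 + 0.0400×7.551 + 0.0200×12.019 + 0.1400×26.882 + 0.3500×31.714 = 16.0781 per 1,000.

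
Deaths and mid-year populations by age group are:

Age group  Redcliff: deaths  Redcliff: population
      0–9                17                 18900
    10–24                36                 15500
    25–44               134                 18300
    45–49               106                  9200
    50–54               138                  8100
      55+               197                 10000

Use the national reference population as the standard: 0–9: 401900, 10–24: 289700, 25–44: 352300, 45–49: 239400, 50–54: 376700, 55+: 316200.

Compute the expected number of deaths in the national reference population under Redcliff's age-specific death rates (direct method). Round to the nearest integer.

19019

Age-specific rates per 100000 for Redcliff: 89.95, 232.26, 732.24, 1152.17, 1703.70, 1970.00.
Expected deaths = Σ (standard pop × age-specific rate ÷ 100000)
= 401900×89.95/100000 + 289700×232.26/100000 + 352300×732.24/100000 + 239400×1152.17/100000 + 376700×1703.70/100000 + 316200×1970.00/100000
= 361.50 + 672.85 + 2579.68 + 2758.30 + 6417.85 + 6229.14 = 19019.33.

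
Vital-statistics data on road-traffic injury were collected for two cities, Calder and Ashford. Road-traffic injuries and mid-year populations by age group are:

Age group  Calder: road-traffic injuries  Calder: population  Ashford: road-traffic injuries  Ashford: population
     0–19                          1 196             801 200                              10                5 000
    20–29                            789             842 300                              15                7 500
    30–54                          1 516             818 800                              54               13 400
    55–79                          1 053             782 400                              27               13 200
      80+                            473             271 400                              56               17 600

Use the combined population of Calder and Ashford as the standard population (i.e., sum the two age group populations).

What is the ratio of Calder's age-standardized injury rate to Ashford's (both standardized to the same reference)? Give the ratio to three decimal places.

Age-specific rates per 100 000 for Calder: 149.28, 93.67, 185.15, 134.59, 174.28.
For Ashford: 200.00, 200.00, 402.99, 204.55, 318.18.
Combined standard total = 3 572 800; weights = 0.2256, 0.2379, 0.2329, 0.2227, 0.0809.
Calder: 0.2256×149.28 + 0.2379×93.67 + 0.2329×185.15 + 0.2227×134.59 + 0.0809×174.28 = 143.1577 per 100 000.
Ashford: 0.2256×200.00 + 0.2379×200.00 + 0.2329×402.99 + 0.2227×204.55 + 0.0809×318.18 = 257.8524 per 100 000.
Ratio = 143.1577 ÷ 257.8524 = 0.55519.

0.555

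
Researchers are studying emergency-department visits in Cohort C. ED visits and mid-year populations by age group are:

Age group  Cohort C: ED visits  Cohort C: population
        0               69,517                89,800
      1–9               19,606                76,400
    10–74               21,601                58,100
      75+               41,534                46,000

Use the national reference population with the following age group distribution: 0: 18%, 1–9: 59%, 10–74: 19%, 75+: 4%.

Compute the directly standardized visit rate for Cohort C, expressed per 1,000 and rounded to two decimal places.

397.51

Age-specific rates per 1,000 for Cohort C: 774.131, 256.623, 371.790, 902.913.
Standard weights: 0.18, 0.59, 0.19, 0.04.
Standardized rate: 0.1800×774.131 + 0.5900×256.623 + 0.1900×371.790 + 0.0400×902.913 = 397.5079 per 1,000.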